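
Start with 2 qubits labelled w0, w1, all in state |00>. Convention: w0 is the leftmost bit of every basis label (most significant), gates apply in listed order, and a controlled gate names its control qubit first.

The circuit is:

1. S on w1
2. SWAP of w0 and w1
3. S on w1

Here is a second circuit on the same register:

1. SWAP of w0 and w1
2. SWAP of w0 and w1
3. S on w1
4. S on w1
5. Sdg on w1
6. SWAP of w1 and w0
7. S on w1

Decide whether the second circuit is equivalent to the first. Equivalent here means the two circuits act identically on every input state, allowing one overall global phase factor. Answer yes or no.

Yes, they are equivalent — the unitaries differ by at most a global phase.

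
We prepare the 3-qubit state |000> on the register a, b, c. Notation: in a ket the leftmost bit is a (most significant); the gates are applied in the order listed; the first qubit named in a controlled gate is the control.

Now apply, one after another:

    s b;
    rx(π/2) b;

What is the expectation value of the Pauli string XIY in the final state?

In the final state, XIY has expectation 0.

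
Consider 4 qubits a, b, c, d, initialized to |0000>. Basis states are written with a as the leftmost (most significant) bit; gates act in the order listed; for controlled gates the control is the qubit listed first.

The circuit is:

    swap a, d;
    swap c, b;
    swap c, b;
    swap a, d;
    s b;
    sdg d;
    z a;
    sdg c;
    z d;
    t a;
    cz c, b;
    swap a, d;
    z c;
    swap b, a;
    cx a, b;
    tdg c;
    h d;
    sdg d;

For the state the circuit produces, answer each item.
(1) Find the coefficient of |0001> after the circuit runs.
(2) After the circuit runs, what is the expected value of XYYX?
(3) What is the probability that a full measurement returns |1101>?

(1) |0001> carries amplitude -sqrt(2)*I/2 in the final state.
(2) In the final state, XYYX has expectation 0.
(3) A full measurement returns |1101> with probability 0.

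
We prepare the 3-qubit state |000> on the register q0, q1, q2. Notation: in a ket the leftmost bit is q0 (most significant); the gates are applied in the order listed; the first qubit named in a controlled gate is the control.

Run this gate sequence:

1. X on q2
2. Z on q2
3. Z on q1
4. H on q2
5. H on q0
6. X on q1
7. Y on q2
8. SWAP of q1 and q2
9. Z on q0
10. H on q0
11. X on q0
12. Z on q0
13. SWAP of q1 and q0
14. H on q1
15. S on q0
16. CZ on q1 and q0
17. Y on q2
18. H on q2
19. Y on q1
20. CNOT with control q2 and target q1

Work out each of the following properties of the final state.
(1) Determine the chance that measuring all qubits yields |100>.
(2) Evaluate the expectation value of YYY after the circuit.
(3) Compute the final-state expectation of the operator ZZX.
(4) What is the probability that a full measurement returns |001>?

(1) The probability of measuring |100> is 1/8.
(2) The observable YYY averages to 1.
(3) The expectation value of ZZX is 0.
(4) A full measurement returns |001> with probability 1/8.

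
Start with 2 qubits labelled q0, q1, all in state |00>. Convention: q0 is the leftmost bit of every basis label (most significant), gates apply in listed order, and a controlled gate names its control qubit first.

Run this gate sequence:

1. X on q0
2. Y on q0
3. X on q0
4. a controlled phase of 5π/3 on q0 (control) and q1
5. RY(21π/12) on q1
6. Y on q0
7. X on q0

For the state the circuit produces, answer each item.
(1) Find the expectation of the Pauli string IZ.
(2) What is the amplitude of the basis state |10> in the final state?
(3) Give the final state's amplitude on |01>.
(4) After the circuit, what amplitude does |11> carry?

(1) The observable IZ averages to sqrt(2)/2.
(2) The final state's coefficient on |10> equals sqrt(sqrt(2) + 2)/2.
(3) The amplitude on |01> is 0.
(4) The amplitude on |11> is -sqrt(2 - sqrt(2))/2.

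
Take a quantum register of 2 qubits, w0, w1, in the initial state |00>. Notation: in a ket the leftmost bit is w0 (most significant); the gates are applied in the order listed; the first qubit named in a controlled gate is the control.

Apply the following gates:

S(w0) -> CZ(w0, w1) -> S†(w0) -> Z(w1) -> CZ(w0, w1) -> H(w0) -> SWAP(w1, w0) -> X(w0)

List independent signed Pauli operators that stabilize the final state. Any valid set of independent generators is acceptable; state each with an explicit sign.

One valid set of independent stabilizer generators is +IX, -ZI (any independent generating set of the same group is equally correct).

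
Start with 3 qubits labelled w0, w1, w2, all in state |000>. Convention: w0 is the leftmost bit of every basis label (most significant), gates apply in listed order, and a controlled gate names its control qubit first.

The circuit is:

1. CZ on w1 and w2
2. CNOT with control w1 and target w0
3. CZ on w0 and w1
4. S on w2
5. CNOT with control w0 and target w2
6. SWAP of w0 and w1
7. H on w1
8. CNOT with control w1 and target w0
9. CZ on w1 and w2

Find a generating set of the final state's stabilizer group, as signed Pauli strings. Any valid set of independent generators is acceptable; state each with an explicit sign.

The stabilizer group can be generated by +XXI, +ZZI, +IIZ, among other valid generating sets.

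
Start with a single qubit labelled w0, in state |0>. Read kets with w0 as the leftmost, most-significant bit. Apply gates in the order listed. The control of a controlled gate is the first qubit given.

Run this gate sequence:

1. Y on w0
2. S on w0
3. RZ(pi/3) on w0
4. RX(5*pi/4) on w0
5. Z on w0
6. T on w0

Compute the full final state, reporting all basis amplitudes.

The resulting statevector has amplitude sqrt(sqrt(2) + 2)*exp(2*I*pi/3)/2 on |0>, -sqrt(2 - sqrt(2))*exp(5*I*pi/12)/2 on |1>.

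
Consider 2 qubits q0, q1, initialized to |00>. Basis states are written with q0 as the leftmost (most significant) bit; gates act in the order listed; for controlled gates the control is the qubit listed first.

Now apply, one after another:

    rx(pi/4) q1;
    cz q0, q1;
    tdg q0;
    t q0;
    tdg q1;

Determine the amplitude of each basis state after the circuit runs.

The final amplitudes are sqrt(sqrt(2) + 2)/2 on |00>, -sqrt(2 - sqrt(2))*exp(I*pi/4)/2 on |01>, 0 on |10>, 0 on |11>.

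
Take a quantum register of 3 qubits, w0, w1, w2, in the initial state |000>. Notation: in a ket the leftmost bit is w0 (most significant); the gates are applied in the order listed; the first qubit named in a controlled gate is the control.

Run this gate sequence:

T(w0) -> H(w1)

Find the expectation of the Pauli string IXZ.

In the final state, IXZ has expectation 1.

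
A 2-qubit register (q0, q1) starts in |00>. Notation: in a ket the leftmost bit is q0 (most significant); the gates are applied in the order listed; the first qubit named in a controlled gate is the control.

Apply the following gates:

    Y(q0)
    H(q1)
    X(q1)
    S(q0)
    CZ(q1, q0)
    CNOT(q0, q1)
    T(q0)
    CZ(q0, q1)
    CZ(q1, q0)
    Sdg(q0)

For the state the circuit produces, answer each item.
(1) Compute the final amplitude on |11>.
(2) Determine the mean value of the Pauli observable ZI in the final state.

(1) The final state's coefficient on |11> equals sqrt(2)*exp(3*I*pi/4)/2.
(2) In the final state, ZI has expectation -1.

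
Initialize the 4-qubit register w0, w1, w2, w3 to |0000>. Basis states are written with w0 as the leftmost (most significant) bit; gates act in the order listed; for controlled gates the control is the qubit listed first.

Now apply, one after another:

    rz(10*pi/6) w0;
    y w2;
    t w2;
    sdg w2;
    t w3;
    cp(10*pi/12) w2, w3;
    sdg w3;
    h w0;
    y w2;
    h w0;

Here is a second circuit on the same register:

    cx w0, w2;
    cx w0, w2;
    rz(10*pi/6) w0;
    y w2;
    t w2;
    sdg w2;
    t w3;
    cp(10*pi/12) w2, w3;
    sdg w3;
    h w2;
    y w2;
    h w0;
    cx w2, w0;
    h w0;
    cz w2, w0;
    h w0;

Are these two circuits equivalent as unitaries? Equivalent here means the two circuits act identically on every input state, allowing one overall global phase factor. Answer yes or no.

No — the two circuits implement different unitaries, even allowing a global phase.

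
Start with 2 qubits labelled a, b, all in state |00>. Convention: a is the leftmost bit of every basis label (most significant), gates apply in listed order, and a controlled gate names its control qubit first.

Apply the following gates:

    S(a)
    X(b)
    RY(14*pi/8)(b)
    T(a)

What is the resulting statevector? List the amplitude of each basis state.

The final amplitudes are -sqrt(2 - sqrt(2))/2 on |00>, -sqrt(sqrt(2) + 2)/2 on |01>, 0 on |10>, 0 on |11>.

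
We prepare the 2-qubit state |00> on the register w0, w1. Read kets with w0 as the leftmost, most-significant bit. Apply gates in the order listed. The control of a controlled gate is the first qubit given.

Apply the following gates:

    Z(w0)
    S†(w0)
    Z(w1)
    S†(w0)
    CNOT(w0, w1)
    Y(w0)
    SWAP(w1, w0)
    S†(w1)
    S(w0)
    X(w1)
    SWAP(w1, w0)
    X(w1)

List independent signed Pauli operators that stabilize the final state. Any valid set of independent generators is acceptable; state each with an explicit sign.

The stabilizer group can be generated by +ZI, -IZ, among other valid generating sets.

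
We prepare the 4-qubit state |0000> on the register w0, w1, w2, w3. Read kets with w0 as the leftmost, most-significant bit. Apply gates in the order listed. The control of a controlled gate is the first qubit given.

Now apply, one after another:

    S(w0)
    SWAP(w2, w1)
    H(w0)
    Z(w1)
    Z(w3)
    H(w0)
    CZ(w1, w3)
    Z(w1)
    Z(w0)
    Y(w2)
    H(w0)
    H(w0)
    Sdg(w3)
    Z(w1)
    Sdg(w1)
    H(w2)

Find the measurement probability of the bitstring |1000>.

Outcome |1000> occurs with probability 0.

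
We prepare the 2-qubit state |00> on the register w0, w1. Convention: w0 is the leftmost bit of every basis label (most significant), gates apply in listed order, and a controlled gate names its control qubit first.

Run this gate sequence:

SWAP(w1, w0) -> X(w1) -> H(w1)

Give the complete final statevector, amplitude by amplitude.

The final amplitudes are sqrt(2)/2 on |00>, -sqrt(2)/2 on |01>, 0 on |10>, 0 on |11>.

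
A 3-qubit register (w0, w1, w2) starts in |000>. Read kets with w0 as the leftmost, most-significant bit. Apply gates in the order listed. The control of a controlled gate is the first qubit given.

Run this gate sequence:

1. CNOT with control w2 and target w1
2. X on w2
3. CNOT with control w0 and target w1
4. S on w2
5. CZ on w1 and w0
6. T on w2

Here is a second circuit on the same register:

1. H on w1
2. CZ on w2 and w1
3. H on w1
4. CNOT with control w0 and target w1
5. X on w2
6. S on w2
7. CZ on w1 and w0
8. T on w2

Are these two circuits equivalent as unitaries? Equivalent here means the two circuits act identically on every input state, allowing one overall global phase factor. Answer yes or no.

Yes — the two circuits implement the same unitary up to a global phase.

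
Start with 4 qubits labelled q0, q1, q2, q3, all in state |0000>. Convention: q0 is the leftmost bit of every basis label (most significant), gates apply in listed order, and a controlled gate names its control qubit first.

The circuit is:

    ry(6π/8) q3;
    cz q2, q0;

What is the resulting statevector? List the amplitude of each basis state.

The final amplitudes are sqrt(2 - sqrt(2))/2 on |0000>, sqrt(sqrt(2) + 2)/2 on |0001>, and 0 on every other basis state.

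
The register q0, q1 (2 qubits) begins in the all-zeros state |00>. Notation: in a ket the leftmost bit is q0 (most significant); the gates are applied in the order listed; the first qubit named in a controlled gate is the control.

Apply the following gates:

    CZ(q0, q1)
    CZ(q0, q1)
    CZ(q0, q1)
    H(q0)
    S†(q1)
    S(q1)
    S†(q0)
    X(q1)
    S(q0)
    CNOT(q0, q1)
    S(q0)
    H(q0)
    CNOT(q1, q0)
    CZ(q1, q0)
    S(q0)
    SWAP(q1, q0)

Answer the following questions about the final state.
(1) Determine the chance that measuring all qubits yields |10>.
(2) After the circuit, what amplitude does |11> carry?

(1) A full measurement returns |10> with probability 1/4.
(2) |11> carries amplitude -I/2 in the final state.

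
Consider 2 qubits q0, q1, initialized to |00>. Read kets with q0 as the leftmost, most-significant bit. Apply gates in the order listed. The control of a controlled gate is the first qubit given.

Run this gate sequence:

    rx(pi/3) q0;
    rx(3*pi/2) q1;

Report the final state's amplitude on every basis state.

After the circuit, the state carries amplitude -sqrt(6)/4 on |00>, -sqrt(6)*I/4 on |01>, sqrt(2)*I/4 on |10>, -sqrt(2)/4 on |11>.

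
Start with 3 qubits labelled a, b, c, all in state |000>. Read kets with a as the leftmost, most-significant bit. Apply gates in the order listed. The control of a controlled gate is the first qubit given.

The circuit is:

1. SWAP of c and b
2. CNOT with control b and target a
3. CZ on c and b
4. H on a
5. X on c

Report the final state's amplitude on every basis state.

The resulting statevector has amplitude sqrt(2)/2 on |001>, sqrt(2)/2 on |101>, and 0 on every other basis state.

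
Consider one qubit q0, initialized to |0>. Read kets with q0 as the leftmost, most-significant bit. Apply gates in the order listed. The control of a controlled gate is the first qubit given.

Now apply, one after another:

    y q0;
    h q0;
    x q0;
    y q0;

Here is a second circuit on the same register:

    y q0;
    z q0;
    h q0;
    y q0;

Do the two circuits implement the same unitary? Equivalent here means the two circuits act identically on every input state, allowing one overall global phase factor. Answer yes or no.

Yes — the two circuits implement the same unitary up to a global phase.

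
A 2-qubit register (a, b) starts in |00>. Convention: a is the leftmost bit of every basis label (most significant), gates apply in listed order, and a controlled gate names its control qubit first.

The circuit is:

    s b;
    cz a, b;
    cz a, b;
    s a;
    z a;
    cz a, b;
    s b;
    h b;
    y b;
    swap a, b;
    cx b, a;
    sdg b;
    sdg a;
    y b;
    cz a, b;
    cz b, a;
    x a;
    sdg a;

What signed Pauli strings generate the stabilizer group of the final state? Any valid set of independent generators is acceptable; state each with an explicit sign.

One valid set of independent stabilizer generators is -XI, -IZ (any independent generating set of the same group is equally correct).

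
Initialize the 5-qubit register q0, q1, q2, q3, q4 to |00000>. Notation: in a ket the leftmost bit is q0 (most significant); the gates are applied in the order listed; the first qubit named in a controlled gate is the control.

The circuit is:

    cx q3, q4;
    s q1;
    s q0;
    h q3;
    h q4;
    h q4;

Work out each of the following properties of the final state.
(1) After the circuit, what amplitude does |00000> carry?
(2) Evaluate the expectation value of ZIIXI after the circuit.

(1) The amplitude on |00000> is sqrt(2)/2. Key observation: steps 5-6 multiply out to the identity, so the circuit reduces to the remaining gates.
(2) The expectation value of ZIIXI is 1.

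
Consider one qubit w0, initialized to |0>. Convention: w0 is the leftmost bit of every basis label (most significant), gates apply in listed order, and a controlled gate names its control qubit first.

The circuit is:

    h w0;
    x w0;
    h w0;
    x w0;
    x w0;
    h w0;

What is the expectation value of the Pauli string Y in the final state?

In the final state, Y has expectation 0.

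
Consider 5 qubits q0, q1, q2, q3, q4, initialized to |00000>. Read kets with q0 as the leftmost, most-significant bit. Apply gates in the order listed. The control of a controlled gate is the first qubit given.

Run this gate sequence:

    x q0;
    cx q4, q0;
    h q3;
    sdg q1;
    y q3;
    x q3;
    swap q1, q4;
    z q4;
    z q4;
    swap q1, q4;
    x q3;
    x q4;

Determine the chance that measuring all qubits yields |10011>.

A full measurement returns |10011> with probability 1/2. Key observation: steps 6-11 multiply out to the identity, so the circuit reduces to the remaining gates.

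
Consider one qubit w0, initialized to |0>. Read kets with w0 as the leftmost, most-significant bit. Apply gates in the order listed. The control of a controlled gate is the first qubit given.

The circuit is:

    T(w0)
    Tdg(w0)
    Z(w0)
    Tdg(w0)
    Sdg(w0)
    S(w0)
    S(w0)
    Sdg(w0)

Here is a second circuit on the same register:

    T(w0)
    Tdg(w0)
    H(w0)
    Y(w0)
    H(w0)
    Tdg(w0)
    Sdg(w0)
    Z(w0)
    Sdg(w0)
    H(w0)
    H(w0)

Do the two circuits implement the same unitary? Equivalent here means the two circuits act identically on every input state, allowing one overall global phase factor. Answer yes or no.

No: there is an input state on which the two circuits produce genuinely different outputs (not merely differing by a phase).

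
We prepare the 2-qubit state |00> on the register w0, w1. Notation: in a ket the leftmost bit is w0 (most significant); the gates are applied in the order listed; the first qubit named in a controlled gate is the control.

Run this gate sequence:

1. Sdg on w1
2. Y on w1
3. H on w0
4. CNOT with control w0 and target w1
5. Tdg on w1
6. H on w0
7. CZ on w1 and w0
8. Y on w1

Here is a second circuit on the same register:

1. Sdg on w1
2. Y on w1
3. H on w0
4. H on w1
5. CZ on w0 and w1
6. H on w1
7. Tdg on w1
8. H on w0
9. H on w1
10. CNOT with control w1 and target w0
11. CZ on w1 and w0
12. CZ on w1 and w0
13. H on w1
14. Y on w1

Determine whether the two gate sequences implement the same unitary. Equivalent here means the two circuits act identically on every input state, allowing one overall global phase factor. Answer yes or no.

No — the two circuits implement different unitaries, even allowing a global phase.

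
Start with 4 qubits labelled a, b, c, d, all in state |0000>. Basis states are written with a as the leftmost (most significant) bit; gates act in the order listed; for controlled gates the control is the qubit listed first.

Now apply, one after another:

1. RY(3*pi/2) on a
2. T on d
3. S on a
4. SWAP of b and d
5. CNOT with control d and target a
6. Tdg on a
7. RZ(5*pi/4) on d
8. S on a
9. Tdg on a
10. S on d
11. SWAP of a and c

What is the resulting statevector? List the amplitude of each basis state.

The resulting statevector has amplitude sqrt(2)*exp(3*I*pi/8)/2 on |0000>, -sqrt(2)*exp(7*I*pi/8)/2 on |0010>, and 0 on every other basis state.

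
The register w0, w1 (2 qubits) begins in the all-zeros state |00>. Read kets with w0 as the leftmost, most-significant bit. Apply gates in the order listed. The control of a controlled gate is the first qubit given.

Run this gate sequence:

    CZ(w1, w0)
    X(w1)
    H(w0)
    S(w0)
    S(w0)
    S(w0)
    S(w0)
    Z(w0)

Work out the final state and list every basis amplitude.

After the circuit, the state carries amplitude 0 on |00>, sqrt(2)/2 on |01>, 0 on |10>, -sqrt(2)/2 on |11>. Key observation: steps 4-7 multiply out to the identity, so the circuit reduces to the remaining gates.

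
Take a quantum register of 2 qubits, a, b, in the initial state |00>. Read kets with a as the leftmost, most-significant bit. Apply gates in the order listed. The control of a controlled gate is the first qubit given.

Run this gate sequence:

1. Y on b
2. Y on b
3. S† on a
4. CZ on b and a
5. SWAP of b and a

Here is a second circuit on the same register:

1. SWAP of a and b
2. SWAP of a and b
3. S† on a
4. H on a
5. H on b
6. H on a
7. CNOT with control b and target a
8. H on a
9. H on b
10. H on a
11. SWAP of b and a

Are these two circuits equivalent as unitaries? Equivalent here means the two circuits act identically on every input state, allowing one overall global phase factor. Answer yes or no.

No, they are not equivalent — no single phase factor reconciles the two unitaries.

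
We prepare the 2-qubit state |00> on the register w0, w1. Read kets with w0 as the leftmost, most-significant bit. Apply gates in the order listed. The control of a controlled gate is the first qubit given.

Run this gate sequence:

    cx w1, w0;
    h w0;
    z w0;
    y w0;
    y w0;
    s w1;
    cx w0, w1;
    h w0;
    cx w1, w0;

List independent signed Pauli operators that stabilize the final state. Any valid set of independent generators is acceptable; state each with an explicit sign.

The stabilizer group can be generated by +XZ, +ZX, among other valid generating sets.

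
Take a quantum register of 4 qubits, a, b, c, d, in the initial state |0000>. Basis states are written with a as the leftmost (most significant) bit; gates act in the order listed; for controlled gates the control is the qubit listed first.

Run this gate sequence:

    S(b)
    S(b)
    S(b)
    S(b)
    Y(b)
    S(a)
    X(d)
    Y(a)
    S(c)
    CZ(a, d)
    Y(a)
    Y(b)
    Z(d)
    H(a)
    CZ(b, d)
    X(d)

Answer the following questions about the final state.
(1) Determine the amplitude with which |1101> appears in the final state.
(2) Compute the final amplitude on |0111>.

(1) |1101> carries amplitude 0 in the final state. Key observation: the block from step 1 through step 4 cancels to the identity and can be dropped.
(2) |0111> carries amplitude 0 in the final state.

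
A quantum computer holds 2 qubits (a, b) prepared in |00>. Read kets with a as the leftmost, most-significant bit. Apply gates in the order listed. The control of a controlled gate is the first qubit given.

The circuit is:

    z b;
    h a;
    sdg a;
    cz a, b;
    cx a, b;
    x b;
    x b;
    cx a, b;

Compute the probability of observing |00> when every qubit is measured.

The probability of measuring |00> is 1/2. Key observation: gates 5-8 undo each other exactly, leaving only the rest of the circuit to track.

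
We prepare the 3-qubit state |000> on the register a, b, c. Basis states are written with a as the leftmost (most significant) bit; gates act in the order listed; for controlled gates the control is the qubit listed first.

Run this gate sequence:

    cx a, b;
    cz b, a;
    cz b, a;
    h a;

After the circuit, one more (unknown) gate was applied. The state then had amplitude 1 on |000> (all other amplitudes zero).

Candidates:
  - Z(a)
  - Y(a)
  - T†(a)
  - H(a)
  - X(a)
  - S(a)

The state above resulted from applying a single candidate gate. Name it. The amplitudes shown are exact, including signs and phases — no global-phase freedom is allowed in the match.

The unique candidate consistent with the amplitudes is H(a).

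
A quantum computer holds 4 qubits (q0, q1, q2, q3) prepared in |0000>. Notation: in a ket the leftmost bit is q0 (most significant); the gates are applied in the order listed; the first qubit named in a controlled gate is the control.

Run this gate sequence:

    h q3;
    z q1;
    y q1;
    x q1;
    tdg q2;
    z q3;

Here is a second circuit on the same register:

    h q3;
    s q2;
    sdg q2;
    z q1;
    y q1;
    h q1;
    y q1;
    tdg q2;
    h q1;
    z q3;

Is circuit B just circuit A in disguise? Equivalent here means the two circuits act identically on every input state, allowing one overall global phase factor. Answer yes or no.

No: there is an input state on which the two circuits produce genuinely different outputs (not merely differing by a phase).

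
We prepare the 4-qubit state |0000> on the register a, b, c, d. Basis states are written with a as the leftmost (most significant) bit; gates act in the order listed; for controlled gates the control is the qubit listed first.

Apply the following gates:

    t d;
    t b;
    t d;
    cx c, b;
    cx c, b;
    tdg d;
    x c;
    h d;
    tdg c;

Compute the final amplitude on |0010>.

|0010> carries amplitude -sqrt(2)*exp(3*I*pi/4)/2 in the final state.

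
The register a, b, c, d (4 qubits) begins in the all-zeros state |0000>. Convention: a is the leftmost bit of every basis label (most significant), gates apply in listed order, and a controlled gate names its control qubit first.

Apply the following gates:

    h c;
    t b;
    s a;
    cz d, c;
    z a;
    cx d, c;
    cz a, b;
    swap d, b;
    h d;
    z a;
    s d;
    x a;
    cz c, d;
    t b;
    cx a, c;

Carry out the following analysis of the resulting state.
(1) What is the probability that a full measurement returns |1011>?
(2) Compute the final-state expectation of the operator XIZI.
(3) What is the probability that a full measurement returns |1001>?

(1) A full measurement returns |1011> with probability 1/4.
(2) The expectation value of XIZI is 0.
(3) Outcome |1001> occurs with probability 1/4.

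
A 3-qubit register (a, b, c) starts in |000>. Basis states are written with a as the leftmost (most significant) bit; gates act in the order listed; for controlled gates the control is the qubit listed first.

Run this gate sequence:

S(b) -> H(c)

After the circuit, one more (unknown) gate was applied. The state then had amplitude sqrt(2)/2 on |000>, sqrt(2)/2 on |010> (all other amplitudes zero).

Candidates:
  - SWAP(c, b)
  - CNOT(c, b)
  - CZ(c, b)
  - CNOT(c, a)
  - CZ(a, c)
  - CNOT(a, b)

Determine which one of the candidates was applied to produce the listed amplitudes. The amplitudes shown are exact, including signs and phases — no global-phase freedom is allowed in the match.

The unique candidate consistent with the amplitudes is SWAP(c, b).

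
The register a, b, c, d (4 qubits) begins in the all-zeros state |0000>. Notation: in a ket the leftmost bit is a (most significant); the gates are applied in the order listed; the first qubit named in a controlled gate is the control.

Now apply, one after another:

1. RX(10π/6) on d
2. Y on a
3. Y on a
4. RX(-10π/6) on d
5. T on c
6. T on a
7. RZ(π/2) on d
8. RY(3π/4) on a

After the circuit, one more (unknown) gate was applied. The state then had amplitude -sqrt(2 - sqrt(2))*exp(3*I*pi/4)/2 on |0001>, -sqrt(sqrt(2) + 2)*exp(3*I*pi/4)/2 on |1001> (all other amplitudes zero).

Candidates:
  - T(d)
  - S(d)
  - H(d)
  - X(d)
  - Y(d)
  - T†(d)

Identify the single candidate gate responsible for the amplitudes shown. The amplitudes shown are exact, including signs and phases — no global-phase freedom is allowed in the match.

It was X(d) that produced the state shown. Key observation: steps 1-4 multiply out to the identity, so the circuit reduces to the remaining gates.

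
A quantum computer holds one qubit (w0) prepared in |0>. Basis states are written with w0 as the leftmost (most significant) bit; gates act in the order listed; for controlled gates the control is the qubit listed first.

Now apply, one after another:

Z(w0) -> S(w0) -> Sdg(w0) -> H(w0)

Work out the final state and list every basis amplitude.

The final amplitudes are sqrt(2)/2 on |0>, sqrt(2)/2 on |1>.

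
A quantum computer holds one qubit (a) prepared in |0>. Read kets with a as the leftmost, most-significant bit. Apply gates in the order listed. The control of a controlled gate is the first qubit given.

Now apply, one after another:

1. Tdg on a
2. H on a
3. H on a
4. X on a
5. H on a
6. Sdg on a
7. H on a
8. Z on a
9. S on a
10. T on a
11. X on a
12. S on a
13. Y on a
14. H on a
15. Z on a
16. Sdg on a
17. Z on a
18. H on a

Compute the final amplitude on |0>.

|0> carries amplitude 1/2 + exp(I*pi/4)/2 in the final state.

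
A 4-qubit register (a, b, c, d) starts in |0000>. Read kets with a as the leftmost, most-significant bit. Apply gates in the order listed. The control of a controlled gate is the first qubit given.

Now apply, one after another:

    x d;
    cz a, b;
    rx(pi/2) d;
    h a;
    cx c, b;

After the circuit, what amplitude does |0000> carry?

The final state's coefficient on |0000> equals -I/2.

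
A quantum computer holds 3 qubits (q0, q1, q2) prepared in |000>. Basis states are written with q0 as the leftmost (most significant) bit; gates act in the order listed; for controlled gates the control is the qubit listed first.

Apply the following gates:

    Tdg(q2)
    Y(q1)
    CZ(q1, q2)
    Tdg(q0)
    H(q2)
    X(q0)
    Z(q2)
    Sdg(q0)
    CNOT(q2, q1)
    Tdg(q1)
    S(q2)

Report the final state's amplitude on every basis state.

The final amplitudes are -sqrt(2)*I/2 on |101>, -sqrt(2)*exp(3*I*pi/4)/2 on |110>, and 0 on every other basis state.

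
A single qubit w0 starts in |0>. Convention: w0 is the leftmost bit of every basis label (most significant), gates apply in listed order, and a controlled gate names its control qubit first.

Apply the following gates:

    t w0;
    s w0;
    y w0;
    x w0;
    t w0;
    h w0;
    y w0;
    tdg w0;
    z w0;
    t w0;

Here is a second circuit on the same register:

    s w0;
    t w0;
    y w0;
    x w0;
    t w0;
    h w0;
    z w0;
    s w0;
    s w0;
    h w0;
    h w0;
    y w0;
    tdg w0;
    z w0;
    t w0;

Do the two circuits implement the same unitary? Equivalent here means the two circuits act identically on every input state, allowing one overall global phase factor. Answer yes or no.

Yes, they are equivalent — the unitaries differ by at most a global phase.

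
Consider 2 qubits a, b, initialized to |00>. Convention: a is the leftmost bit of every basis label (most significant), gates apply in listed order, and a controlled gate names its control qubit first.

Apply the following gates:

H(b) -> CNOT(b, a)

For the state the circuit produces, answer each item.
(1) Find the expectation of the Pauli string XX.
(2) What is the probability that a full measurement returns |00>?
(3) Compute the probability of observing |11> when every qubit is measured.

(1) The observable XX averages to 1.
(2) Outcome |00> occurs with probability 1/2.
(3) Outcome |11> occurs with probability 1/2.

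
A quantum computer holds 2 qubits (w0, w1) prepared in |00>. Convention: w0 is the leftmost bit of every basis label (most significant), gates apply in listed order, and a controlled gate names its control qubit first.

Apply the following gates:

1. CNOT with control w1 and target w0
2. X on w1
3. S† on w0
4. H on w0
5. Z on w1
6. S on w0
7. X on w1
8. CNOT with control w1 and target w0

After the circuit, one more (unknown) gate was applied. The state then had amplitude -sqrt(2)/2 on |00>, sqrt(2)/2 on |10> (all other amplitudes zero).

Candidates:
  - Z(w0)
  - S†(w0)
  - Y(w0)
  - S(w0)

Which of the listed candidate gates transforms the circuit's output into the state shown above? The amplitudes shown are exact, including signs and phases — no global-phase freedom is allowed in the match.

It was S(w0) that produced the state shown.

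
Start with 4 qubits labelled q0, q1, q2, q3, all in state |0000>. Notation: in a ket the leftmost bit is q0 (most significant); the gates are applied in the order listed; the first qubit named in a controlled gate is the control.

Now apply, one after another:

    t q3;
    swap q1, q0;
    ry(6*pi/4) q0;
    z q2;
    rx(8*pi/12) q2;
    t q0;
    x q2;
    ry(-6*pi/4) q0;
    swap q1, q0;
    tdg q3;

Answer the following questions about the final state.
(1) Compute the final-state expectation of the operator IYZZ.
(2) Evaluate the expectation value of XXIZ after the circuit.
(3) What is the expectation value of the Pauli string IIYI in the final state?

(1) The expectation value of IYZZ is -sqrt(2)/4.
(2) In the final state, XXIZ has expectation 0.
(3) In the final state, IIYI has expectation sqrt(3)/2.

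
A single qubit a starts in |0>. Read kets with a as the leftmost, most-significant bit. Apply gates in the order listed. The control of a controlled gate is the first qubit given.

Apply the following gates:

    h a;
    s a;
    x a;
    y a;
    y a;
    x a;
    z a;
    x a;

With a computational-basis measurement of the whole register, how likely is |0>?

The probability of measuring |0> is 1/2.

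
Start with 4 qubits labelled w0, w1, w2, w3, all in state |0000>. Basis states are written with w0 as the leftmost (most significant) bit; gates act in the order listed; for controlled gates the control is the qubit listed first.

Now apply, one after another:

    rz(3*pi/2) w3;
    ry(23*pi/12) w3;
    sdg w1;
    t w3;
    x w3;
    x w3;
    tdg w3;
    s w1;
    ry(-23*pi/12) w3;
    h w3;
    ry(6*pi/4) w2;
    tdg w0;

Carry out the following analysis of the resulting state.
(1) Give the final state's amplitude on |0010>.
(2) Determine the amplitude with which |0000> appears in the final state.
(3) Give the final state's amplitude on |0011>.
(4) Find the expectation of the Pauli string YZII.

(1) The final state's coefficient on |0010> equals -exp(I*pi/4)/2. Key observation: the block from step 2 through step 9 cancels to the identity and can be dropped.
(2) The amplitude on |0000> is exp(I*pi/4)/2.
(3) The amplitude on |0011> is -exp(I*pi/4)/2.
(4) The observable YZII averages to 0.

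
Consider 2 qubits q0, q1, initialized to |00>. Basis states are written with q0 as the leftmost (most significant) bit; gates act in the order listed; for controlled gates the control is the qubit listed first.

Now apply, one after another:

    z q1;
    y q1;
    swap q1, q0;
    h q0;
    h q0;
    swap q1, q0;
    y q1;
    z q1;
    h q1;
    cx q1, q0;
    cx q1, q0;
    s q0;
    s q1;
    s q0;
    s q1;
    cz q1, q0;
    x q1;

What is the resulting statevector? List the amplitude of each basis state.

After the circuit, the state carries amplitude -sqrt(2)/2 on |00>, sqrt(2)/2 on |01>, 0 on |10>, 0 on |11>. Key observation: the block from step 1 through step 8 cancels to the identity and can be dropped.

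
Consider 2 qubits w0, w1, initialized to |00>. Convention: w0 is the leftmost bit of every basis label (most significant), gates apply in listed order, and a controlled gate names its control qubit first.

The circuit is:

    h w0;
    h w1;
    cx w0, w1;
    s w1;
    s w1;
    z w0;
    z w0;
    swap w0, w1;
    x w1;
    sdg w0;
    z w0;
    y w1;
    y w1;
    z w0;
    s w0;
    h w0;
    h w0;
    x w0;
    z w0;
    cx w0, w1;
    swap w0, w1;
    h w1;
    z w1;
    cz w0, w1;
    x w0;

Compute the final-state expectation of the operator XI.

In the final state, XI has expectation 1. Key observation: the block from step 10 through step 15 cancels to the identity and can be dropped.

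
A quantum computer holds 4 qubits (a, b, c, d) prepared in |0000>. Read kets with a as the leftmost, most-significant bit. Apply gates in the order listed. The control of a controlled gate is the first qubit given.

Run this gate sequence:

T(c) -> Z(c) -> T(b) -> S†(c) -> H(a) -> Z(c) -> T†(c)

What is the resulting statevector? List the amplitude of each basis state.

The final amplitudes are sqrt(2)/2 on |0000>, sqrt(2)/2 on |1000>, and 0 on every other basis state.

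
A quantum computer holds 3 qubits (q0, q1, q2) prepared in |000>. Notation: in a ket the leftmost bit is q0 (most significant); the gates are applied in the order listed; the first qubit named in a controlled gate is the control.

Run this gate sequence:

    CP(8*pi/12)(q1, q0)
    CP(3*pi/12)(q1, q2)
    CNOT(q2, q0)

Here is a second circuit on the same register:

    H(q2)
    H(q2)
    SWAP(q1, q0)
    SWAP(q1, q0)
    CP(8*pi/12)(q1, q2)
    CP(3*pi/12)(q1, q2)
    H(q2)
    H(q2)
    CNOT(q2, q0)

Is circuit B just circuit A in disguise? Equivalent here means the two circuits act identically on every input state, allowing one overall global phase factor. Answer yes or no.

No — the two circuits implement different unitaries, even allowing a global phase.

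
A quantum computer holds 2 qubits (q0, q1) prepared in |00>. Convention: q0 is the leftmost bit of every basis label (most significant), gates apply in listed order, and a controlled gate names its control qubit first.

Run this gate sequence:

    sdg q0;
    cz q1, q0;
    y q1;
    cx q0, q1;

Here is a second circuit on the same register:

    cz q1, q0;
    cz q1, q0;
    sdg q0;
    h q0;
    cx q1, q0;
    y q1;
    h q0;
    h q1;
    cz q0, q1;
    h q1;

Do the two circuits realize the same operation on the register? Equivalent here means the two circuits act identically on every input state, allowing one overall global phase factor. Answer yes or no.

Yes: on every input state the two circuits agree up to one overall phase factor.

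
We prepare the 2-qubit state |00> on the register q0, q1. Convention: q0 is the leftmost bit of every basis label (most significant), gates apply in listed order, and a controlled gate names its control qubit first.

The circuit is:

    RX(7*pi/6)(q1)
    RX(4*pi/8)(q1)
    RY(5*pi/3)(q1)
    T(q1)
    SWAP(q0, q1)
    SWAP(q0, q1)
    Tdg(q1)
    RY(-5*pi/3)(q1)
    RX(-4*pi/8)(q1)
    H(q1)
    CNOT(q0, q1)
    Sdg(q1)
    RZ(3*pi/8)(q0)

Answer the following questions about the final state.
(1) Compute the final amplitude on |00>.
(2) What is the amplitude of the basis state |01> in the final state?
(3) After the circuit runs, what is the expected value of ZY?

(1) The amplitude on |00> is (-1 + sqrt(3) + I + sqrt(3)*I)*exp(13*I*pi/16)/4. Key observation: the block from step 2 through step 9 cancels to the identity and can be dropped.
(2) |01> carries amplitude (-sqrt(3) - 1 - sqrt(3)*I + I)*exp(13*I*pi/16)/4 in the final state.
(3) The expectation value of ZY is sqrt(3)/2.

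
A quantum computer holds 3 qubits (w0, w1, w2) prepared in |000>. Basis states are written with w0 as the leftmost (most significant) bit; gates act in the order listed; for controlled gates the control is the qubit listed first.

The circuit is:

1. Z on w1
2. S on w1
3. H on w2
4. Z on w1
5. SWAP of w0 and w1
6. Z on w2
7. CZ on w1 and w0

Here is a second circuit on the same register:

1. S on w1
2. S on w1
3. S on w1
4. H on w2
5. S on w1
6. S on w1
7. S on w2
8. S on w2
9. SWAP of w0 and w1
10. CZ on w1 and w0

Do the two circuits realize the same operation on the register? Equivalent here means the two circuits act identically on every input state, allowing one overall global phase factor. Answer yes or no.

Yes: on every input state the two circuits agree up to one overall phase factor.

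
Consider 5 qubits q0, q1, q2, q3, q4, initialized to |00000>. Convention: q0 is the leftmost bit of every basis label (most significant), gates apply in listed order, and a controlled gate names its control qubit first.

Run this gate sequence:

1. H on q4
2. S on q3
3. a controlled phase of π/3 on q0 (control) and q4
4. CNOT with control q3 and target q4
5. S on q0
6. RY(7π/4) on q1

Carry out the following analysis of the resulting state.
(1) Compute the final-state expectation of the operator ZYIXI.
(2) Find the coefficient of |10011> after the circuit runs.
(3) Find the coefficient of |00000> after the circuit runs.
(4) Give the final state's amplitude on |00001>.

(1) The observable ZYIXI averages to 0.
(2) |10011> carries amplitude 0 in the final state.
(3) The final state's coefficient on |00000> equals -sqrt(2*sqrt(2) + 4)/4.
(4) The final state's coefficient on |00001> equals -sqrt(2*sqrt(2) + 4)/4.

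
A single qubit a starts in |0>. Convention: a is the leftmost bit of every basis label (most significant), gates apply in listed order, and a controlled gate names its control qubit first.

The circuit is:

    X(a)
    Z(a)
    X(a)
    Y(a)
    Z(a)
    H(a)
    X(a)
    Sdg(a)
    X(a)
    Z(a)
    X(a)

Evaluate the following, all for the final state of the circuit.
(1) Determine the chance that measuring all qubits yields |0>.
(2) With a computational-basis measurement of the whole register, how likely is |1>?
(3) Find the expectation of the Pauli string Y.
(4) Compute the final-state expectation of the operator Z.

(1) A full measurement returns |0> with probability 1/2.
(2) Outcome |1> occurs with probability 1/2.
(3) The expectation value of Y is -1.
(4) In the final state, Z has expectation 0.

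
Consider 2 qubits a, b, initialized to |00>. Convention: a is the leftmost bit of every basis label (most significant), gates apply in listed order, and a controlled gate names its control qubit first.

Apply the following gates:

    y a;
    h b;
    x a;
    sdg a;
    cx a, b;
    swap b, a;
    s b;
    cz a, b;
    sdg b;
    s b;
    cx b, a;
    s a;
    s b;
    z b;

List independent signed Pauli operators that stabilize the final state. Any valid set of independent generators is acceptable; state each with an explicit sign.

One valid set of independent stabilizer generators is +YI, +IZ (any independent generating set of the same group is equally correct).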